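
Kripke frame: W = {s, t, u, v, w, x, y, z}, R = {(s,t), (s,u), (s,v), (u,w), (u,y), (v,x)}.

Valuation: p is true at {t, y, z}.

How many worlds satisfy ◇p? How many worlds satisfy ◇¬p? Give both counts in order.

For ◇p:
s: successors {t, u, v}; p there: t:T, u:F, v:F. ✓
t: no successors, so ◇p fails. ✗
u: successors {w, y}; p there: w:F, y:T. ✓
v: successors {x}; p there: x:F. ✗
w: no successors, so ◇p fails. ✗
x: no successors, so ◇p fails. ✗
y: no successors, so ◇p fails. ✗
z: no successors, so ◇p fails. ✗
— 2 worlds.
For ◇¬p:
s: successors {t, u, v}; ¬p there: t:F, u:T, v:T. ✓
t: no successors, so ◇¬p fails. ✗
u: successors {w, y}; ¬p there: w:T, y:F. ✓
v: successors {x}; ¬p there: x:T. ✓
w: no successors, so ◇¬p fails. ✗
x: no successors, so ◇¬p fails. ✗
y: no successors, so ◇¬p fails. ✗
z: no successors, so ◇¬p fails. ✗
— 3 worlds.

2 and 3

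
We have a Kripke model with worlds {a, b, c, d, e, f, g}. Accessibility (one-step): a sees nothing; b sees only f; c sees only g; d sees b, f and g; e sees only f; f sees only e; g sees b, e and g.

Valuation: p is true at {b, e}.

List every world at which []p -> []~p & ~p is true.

{a, b, c, d, e, g}

a: []p is T, []~p & ~p is T. ✓
b: []p is F, []~p & ~p is F. ✓
c: []p is F, []~p & ~p is T. ✓
d: []p is F, []~p & ~p is F. ✓
e: []p is F, []~p & ~p is F. ✓
f: []p is T, []~p & ~p is F. ✗
g: []p is F, []~p & ~p is F. ✓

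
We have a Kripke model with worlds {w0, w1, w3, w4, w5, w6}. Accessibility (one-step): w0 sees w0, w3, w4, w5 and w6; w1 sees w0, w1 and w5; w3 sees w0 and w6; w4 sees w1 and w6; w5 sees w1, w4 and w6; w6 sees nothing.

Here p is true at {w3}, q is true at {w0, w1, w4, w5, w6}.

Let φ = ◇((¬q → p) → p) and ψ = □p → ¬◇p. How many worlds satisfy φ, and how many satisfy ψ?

1 and 6

For ◇((¬q → p) → p):
w0: successors {w0, w3, w4, w5, w6}; (¬q → p) → p there: w0:F, w3:T, w4:F, w5:F, w6:F. ✓
w1: successors {w0, w1, w5}; (¬q → p) → p there: w0:F, w1:F, w5:F. ✗
w3: successors {w0, w6}; (¬q → p) → p there: w0:F, w6:F. ✗
w4: successors {w1, w6}; (¬q → p) → p there: w1:F, w6:F. ✗
w5: successors {w1, w4, w6}; (¬q → p) → p there: w1:F, w4:F, w6:F. ✗
w6: no successors, so ◇((¬q → p) → p) fails. ✗
— 1 world.
For □p → ¬◇p:
w0: □p is F, ¬◇p is F. ✓
w1: □p is F, ¬◇p is T. ✓
w3: □p is F, ¬◇p is T. ✓
w4: □p is F, ¬◇p is T. ✓
w5: □p is F, ¬◇p is T. ✓
w6: □p is T, ¬◇p is T. ✓
— 6 worlds.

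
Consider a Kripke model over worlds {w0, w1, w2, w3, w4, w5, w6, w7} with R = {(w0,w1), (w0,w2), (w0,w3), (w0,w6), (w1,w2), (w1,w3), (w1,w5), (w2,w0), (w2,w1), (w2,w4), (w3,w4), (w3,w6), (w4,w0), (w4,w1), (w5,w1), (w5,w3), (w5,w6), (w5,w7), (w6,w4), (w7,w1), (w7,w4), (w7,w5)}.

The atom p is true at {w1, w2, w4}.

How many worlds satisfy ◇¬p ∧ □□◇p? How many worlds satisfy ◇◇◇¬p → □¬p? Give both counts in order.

7 and 0

For ◇¬p ∧ □□◇p:
w0: ◇¬p is T, □□◇p is T. ✓
w1: ◇¬p is T, □□◇p is T. ✓
w2: ◇¬p is T, □□◇p is T. ✓
w3: ◇¬p is T, □□◇p is T. ✓
w4: ◇¬p is T, □□◇p is T. ✓
w5: ◇¬p is T, □□◇p is T. ✓
w6: ◇¬p is F, □□◇p is T. ✗
w7: ◇¬p is T, □□◇p is T. ✓
— 7 worlds.
For ◇◇◇¬p → □¬p:
w0: ◇◇◇¬p is T, □¬p is F. ✗
w1: ◇◇◇¬p is T, □¬p is F. ✗
w2: ◇◇◇¬p is T, □¬p is F. ✗
w3: ◇◇◇¬p is T, □¬p is F. ✗
w4: ◇◇◇¬p is T, □¬p is F. ✗
w5: ◇◇◇¬p is T, □¬p is F. ✗
w6: ◇◇◇¬p is T, □¬p is F. ✗
w7: ◇◇◇¬p is T, □¬p is F. ✗
— 0 worlds.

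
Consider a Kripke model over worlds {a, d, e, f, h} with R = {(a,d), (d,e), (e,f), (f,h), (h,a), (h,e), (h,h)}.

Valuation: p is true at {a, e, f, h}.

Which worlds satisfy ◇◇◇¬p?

{f, h}

a: successors {d}; ◇◇¬p there: d:F. ✗
d: successors {e}; ◇◇¬p there: e:F. ✗
e: successors {f}; ◇◇¬p there: f:F. ✗
f: successors {h}; ◇◇¬p there: h:T. ✓
h: successors {a, e, h}; ◇◇¬p there: a:F, e:F, h:T. ✓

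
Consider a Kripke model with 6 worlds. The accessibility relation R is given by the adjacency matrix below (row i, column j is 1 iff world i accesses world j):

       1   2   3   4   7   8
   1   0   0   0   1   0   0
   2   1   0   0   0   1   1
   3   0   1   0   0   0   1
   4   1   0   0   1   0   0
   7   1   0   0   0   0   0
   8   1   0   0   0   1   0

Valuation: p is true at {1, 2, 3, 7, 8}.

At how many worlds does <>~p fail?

4

1: successors {4}; ~p there: 4:T. ✓
2: successors {1, 7, 8}; ~p there: 1:F, 7:F, 8:F. ✗
3: successors {2, 8}; ~p there: 2:F, 8:F. ✗
4: successors {1, 4}; ~p there: 1:F, 4:T. ✓
7: successors {1}; ~p there: 1:F. ✗
8: successors {1, 7}; ~p there: 1:F, 7:F. ✗
Satisfying worlds: {1, 4}.
So <>~p fails at the other 4 worlds.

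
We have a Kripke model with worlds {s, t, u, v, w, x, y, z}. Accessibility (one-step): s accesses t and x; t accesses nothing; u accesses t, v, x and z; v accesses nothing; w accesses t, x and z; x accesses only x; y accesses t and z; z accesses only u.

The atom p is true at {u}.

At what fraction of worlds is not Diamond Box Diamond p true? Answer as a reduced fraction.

1/2

s: Diamond Box Diamond p is T. ✗
t: Diamond Box Diamond p is F. ✓
u: Diamond Box Diamond p is T. ✗
v: Diamond Box Diamond p is F. ✓
w: Diamond Box Diamond p is T. ✗
x: Diamond Box Diamond p is F. ✓
y: Diamond Box Diamond p is T. ✗
z: Diamond Box Diamond p is F. ✓
That's 4 of 8 worlds, so 4/8 = 1/2.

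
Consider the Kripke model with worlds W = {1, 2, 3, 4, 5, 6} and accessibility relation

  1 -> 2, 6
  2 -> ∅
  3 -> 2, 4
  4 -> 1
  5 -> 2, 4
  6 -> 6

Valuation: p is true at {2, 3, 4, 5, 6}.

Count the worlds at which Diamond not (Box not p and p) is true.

3

1: successors {2, 6}; not (Box not p and p) there: 2:F, 6:T. ✓
2: no successors, so Diamond not (Box not p and p) fails. ✗
3: successors {2, 4}; not (Box not p and p) there: 2:F, 4:F. ✗
4: successors {1}; not (Box not p and p) there: 1:T. ✓
5: successors {2, 4}; not (Box not p and p) there: 2:F, 4:F. ✗
6: successors {6}; not (Box not p and p) there: 6:T. ✓
Satisfying worlds: {1, 4, 6}.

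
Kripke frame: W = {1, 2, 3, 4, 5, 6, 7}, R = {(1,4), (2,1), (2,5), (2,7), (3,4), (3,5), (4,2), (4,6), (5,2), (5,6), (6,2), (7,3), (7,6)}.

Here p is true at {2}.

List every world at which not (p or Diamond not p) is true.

1: p or Diamond not p is T. ✗
2: p or Diamond not p is T. ✗
3: p or Diamond not p is T. ✗
4: p or Diamond not p is T. ✗
5: p or Diamond not p is T. ✗
6: p or Diamond not p is F. ✓
7: p or Diamond not p is T. ✗

{6}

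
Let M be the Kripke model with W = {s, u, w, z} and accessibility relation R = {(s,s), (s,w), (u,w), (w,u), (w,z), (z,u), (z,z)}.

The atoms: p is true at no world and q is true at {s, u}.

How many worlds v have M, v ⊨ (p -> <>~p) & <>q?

s: p -> <>~p is T, <>q is T. ✓
u: p -> <>~p is T, <>q is F. ✗
w: p -> <>~p is T, <>q is T. ✓
z: p -> <>~p is T, <>q is T. ✓
Satisfying worlds: {s, w, z}.

3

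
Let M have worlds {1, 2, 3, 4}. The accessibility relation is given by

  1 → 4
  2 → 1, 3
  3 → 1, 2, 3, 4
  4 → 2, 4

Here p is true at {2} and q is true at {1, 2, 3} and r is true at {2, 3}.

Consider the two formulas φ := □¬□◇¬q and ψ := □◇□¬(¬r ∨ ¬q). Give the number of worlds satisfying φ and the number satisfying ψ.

For □¬□◇¬q:
1: successors {4}; ¬□◇¬q there: 4:T. ✓
2: successors {1, 3}; ¬□◇¬q there: 1:F, 3:T. ✗
3: successors {1, 2, 3, 4}; ¬□◇¬q there: 1:F, 2:F, 3:T, 4:T. ✗
4: successors {2, 4}; ¬□◇¬q there: 2:F, 4:T. ✗
— 1 world.
For □◇□¬(¬r ∨ ¬q):
1: successors {4}; ◇□¬(¬r ∨ ¬q) there: 4:F. ✗
2: successors {1, 3}; ◇□¬(¬r ∨ ¬q) there: 1:F, 3:F. ✗
3: successors {1, 2, 3, 4}; ◇□¬(¬r ∨ ¬q) there: 1:F, 2:F, 3:F, 4:F. ✗
4: successors {2, 4}; ◇□¬(¬r ∨ ¬q) there: 2:F, 4:F. ✗
— 0 worlds.

1 and 0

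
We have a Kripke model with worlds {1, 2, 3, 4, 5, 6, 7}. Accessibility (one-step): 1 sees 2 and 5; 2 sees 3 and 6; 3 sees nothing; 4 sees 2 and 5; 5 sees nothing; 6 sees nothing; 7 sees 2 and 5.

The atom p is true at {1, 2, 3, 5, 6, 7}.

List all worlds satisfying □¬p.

1: successors {2, 5}; ¬p there: 2:F, 5:F. ✗
2: successors {3, 6}; ¬p there: 3:F, 6:F. ✗
3: no successors, so □¬p holds vacuously. ✓
4: successors {2, 5}; ¬p there: 2:F, 5:F. ✗
5: no successors, so □¬p holds vacuously. ✓
6: no successors, so □¬p holds vacuously. ✓
7: successors {2, 5}; ¬p there: 2:F, 5:F. ✗

{3, 5, 6}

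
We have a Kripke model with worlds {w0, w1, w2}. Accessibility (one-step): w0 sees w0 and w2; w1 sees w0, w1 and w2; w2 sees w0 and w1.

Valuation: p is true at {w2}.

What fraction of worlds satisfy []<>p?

1/3

w0: successors {w0, w2}; <>p there: w0:T, w2:F. ✗
w1: successors {w0, w1, w2}; <>p there: w0:T, w1:T, w2:F. ✗
w2: successors {w0, w1}; <>p there: w0:T, w1:T. ✓
That's 1 of 3 worlds, so 1/3.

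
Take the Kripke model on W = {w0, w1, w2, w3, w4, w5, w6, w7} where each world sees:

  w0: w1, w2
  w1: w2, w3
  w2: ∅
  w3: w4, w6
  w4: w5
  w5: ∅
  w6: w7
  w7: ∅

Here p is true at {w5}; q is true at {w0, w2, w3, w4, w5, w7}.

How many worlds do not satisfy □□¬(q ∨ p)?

w0: successors {w1, w2}; □¬(q ∨ p) there: w1:F, w2:T. ✗
w1: successors {w2, w3}; □¬(q ∨ p) there: w2:T, w3:F. ✗
w2: no successors, so □□¬(q ∨ p) holds vacuously. ✓
w3: successors {w4, w6}; □¬(q ∨ p) there: w4:F, w6:F. ✗
w4: successors {w5}; □¬(q ∨ p) there: w5:T. ✓
w5: no successors, so □□¬(q ∨ p) holds vacuously. ✓
w6: successors {w7}; □¬(q ∨ p) there: w7:T. ✓
w7: no successors, so □□¬(q ∨ p) holds vacuously. ✓
Satisfying worlds: {w2, w4, w5, w6, w7}.
So □□¬(q ∨ p) fails at the other 3 worlds.

3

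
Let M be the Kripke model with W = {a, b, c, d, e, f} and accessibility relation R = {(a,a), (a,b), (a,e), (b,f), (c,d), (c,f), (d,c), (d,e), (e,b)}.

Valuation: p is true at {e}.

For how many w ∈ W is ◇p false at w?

4

a: successors {a, b, e}; p there: a:F, b:F, e:T. ✓
b: successors {f}; p there: f:F. ✗
c: successors {d, f}; p there: d:F, f:F. ✗
d: successors {c, e}; p there: c:F, e:T. ✓
e: successors {b}; p there: b:F. ✗
f: no successors, so ◇p fails. ✗
Satisfying worlds: {a, d}.
So ◇p fails at the other 4 worlds.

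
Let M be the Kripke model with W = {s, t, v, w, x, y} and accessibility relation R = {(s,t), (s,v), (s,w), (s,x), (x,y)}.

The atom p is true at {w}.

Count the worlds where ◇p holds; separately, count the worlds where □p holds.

1 and 4

For ◇p:
s: successors {t, v, w, x}; p there: t:F, v:F, w:T, x:F. ✓
t: no successors, so ◇p fails. ✗
v: no successors, so ◇p fails. ✗
w: no successors, so ◇p fails. ✗
x: successors {y}; p there: y:F. ✗
y: no successors, so ◇p fails. ✗
— 1 world.
For □p:
s: successors {t, v, w, x}; p there: t:F, v:F, w:T, x:F. ✗
t: no successors, so □p holds vacuously. ✓
v: no successors, so □p holds vacuously. ✓
w: no successors, so □p holds vacuously. ✓
x: successors {y}; p there: y:F. ✗
y: no successors, so □p holds vacuously. ✓
— 4 worlds.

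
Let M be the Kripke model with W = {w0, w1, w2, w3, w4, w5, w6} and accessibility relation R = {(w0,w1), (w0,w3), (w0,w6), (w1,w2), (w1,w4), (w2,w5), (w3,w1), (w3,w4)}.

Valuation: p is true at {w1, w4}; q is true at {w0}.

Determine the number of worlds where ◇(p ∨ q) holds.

3

w0: successors {w1, w3, w6}; p ∨ q there: w1:T, w3:F, w6:F. ✓
w1: successors {w2, w4}; p ∨ q there: w2:F, w4:T. ✓
w2: successors {w5}; p ∨ q there: w5:F. ✗
w3: successors {w1, w4}; p ∨ q there: w1:T, w4:T. ✓
w4: no successors, so ◇(p ∨ q) fails. ✗
w5: no successors, so ◇(p ∨ q) fails. ✗
w6: no successors, so ◇(p ∨ q) fails. ✗
Satisfying worlds: {w0, w1, w3}.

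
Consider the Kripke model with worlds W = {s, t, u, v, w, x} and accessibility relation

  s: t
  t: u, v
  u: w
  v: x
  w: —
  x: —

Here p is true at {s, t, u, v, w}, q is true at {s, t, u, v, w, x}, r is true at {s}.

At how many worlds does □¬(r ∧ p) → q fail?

s: □¬(r ∧ p) is T, q is T. ✓
t: □¬(r ∧ p) is T, q is T. ✓
u: □¬(r ∧ p) is T, q is T. ✓
v: □¬(r ∧ p) is T, q is T. ✓
w: □¬(r ∧ p) is T, q is T. ✓
x: □¬(r ∧ p) is T, q is T. ✓
Satisfying worlds: {s, t, u, v, w, x}.
So □¬(r ∧ p) → q fails at the other 0 worlds.

0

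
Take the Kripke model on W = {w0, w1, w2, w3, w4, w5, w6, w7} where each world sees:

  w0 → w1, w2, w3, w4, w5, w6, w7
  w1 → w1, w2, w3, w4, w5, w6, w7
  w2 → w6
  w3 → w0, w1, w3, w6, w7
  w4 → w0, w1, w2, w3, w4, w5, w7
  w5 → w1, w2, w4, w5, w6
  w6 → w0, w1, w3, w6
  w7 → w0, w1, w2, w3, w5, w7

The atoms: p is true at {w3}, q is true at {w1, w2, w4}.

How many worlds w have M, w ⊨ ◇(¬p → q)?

w0: successors {w1, w2, w3, w4, w5, w6, w7}; ¬p → q there: w1:T, w2:T, w3:T, w4:T, w5:F, w6:F, w7:F. ✓
w1: successors {w1, w2, w3, w4, w5, w6, w7}; ¬p → q there: w1:T, w2:T, w3:T, w4:T, w5:F, w6:F, w7:F. ✓
w2: successors {w6}; ¬p → q there: w6:F. ✗
w3: successors {w0, w1, w3, w6, w7}; ¬p → q there: w0:F, w1:T, w3:T, w6:F, w7:F. ✓
w4: successors {w0, w1, w2, w3, w4, w5, w7}; ¬p → q there: w0:F, w1:T, w2:T, w3:T, w4:T, w5:F, w7:F. ✓
w5: successors {w1, w2, w4, w5, w6}; ¬p → q there: w1:T, w2:T, w4:T, w5:F, w6:F. ✓
w6: successors {w0, w1, w3, w6}; ¬p → q there: w0:F, w1:T, w3:T, w6:F. ✓
w7: successors {w0, w1, w2, w3, w5, w7}; ¬p → q there: w0:F, w1:T, w2:T, w3:T, w5:F, w7:F. ✓
Satisfying worlds: {w0, w1, w3, w4, w5, w6, w7}.

7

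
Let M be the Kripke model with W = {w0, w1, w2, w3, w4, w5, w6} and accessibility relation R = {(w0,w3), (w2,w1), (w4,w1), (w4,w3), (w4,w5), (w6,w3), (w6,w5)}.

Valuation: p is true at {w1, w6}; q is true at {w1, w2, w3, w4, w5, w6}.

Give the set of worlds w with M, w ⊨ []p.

w0: successors {w3}; p there: w3:F. ✗
w1: no successors, so []p holds vacuously. ✓
w2: successors {w1}; p there: w1:T. ✓
w3: no successors, so []p holds vacuously. ✓
w4: successors {w1, w3, w5}; p there: w1:T, w3:F, w5:F. ✗
w5: no successors, so []p holds vacuously. ✓
w6: successors {w3, w5}; p there: w3:F, w5:F. ✗

{w1, w2, w3, w5}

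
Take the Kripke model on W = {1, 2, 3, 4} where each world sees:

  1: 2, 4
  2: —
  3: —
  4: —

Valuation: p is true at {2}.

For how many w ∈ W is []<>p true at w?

1: successors {2, 4}; <>p there: 2:F, 4:F. ✗
2: no successors, so []<>p holds vacuously. ✓
3: no successors, so []<>p holds vacuously. ✓
4: no successors, so []<>p holds vacuously. ✓
Satisfying worlds: {2, 3, 4}.

3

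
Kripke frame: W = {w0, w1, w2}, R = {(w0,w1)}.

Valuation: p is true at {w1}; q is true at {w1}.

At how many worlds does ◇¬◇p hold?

1

w0: successors {w1}; ¬◇p there: w1:T. ✓
w1: no successors, so ◇¬◇p fails. ✗
w2: no successors, so ◇¬◇p fails. ✗
Satisfying worlds: {w0}.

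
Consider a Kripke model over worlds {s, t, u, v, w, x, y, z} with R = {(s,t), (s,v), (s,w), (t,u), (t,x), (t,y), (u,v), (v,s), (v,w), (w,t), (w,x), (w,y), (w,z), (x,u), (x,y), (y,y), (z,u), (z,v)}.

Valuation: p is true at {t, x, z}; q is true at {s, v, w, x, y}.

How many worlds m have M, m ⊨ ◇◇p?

s: successors {t, v, w}; ◇p there: t:T, v:F, w:T. ✓
t: successors {u, x, y}; ◇p there: u:F, x:F, y:F. ✗
u: successors {v}; ◇p there: v:F. ✗
v: successors {s, w}; ◇p there: s:T, w:T. ✓
w: successors {t, x, y, z}; ◇p there: t:T, x:F, y:F, z:F. ✓
x: successors {u, y}; ◇p there: u:F, y:F. ✗
y: successors {y}; ◇p there: y:F. ✗
z: successors {u, v}; ◇p there: u:F, v:F. ✗
Satisfying worlds: {s, v, w}.

3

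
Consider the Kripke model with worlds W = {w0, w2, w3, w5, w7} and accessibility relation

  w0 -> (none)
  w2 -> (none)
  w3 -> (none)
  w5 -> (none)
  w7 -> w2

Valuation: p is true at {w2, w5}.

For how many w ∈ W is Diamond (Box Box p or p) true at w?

w0: no successors, so Diamond (Box Box p or p) fails. ✗
w2: no successors, so Diamond (Box Box p or p) fails. ✗
w3: no successors, so Diamond (Box Box p or p) fails. ✗
w5: no successors, so Diamond (Box Box p or p) fails. ✗
w7: successors {w2}; Box Box p or p there: w2:T. ✓
Satisfying worlds: {w7}.

1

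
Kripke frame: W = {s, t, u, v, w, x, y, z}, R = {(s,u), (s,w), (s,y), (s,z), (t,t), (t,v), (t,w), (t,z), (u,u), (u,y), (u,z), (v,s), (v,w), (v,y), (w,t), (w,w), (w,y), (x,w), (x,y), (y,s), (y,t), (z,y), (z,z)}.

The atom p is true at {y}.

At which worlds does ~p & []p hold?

∅

s: ~p is T, []p is F. ✗
t: ~p is T, []p is F. ✗
u: ~p is T, []p is F. ✗
v: ~p is T, []p is F. ✗
w: ~p is T, []p is F. ✗
x: ~p is T, []p is F. ✗
y: ~p is F, []p is F. ✗
z: ~p is T, []p is F. ✗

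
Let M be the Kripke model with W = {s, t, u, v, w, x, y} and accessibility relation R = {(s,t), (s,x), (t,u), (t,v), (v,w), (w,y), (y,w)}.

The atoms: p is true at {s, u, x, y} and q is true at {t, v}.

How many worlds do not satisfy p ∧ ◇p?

s: p is T, ◇p is T. ✓
t: p is F, ◇p is T. ✗
u: p is T, ◇p is F. ✗
v: p is F, ◇p is F. ✗
w: p is F, ◇p is T. ✗
x: p is T, ◇p is F. ✗
y: p is T, ◇p is F. ✗
Satisfying worlds: {s}.
So p ∧ ◇p fails at the other 6 worlds.

6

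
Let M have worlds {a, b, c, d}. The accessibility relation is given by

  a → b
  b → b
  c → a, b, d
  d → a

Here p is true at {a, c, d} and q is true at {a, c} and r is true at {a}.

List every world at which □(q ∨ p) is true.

{d}

a: successors {b}; q ∨ p there: b:F. ✗
b: successors {b}; q ∨ p there: b:F. ✗
c: successors {a, b, d}; q ∨ p there: a:T, b:F, d:T. ✗
d: successors {a}; q ∨ p there: a:T. ✓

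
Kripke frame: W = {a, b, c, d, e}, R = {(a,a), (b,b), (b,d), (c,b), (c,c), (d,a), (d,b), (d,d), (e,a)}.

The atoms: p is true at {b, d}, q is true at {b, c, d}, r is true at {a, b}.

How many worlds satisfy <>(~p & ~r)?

1

a: successors {a}; ~p & ~r there: a:F. ✗
b: successors {b, d}; ~p & ~r there: b:F, d:F. ✗
c: successors {b, c}; ~p & ~r there: b:F, c:T. ✓
d: successors {a, b, d}; ~p & ~r there: a:F, b:F, d:F. ✗
e: successors {a}; ~p & ~r there: a:F. ✗
Satisfying worlds: {c}.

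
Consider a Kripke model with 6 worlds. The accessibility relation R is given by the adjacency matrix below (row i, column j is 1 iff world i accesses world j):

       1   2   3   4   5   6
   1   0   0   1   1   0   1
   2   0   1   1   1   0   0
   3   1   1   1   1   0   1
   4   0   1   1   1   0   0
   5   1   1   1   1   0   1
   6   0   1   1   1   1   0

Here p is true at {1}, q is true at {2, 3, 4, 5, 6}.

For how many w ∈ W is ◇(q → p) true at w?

1: successors {3, 4, 6}; q → p there: 3:F, 4:F, 6:F. ✗
2: successors {2, 3, 4}; q → p there: 2:F, 3:F, 4:F. ✗
3: successors {1, 2, 3, 4, 6}; q → p there: 1:T, 2:F, 3:F, 4:F, 6:F. ✓
4: successors {2, 3, 4}; q → p there: 2:F, 3:F, 4:F. ✗
5: successors {1, 2, 3, 4, 6}; q → p there: 1:T, 2:F, 3:F, 4:F, 6:F. ✓
6: successors {2, 3, 4, 5}; q → p there: 2:F, 3:F, 4:F, 5:F. ✗
Satisfying worlds: {3, 5}.

2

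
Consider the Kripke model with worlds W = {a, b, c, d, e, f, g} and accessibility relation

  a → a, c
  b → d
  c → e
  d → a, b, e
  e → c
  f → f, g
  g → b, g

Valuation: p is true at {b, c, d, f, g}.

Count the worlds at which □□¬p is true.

a: successors {a, c}; □¬p there: a:F, c:T. ✗
b: successors {d}; □¬p there: d:F. ✗
c: successors {e}; □¬p there: e:F. ✗
d: successors {a, b, e}; □¬p there: a:F, b:F, e:F. ✗
e: successors {c}; □¬p there: c:T. ✓
f: successors {f, g}; □¬p there: f:F, g:F. ✗
g: successors {b, g}; □¬p there: b:F, g:F. ✗
Satisfying worlds: {e}.

1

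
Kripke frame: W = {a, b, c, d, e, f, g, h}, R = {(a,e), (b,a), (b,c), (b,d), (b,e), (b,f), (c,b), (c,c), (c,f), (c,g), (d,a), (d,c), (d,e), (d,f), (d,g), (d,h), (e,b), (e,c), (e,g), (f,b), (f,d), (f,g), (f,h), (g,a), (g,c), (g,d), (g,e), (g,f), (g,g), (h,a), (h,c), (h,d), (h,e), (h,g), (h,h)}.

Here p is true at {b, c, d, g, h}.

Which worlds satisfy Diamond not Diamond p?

{b, d, g, h}

a: successors {e}; not Diamond p there: e:F. ✗
b: successors {a, c, d, e, f}; not Diamond p there: a:T, c:F, d:F, e:F, f:F. ✓
c: successors {b, c, f, g}; not Diamond p there: b:F, c:F, f:F, g:F. ✗
d: successors {a, c, e, f, g, h}; not Diamond p there: a:T, c:F, e:F, f:F, g:F, h:F. ✓
e: successors {b, c, g}; not Diamond p there: b:F, c:F, g:F. ✗
f: successors {b, d, g, h}; not Diamond p there: b:F, d:F, g:F, h:F. ✗
g: successors {a, c, d, e, f, g}; not Diamond p there: a:T, c:F, d:F, e:F, f:F, g:F. ✓
h: successors {a, c, d, e, g, h}; not Diamond p there: a:T, c:F, d:F, e:F, g:F, h:F. ✓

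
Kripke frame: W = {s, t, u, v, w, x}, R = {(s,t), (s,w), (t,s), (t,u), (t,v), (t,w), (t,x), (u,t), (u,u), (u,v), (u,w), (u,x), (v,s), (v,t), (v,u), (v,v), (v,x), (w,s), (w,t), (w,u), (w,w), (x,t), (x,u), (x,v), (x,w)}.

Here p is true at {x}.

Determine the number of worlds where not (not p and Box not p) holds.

s: not p and Box not p is T. ✗
t: not p and Box not p is F. ✓
u: not p and Box not p is F. ✓
v: not p and Box not p is F. ✓
w: not p and Box not p is T. ✗
x: not p and Box not p is F. ✓
Satisfying worlds: {t, u, v, x}.

4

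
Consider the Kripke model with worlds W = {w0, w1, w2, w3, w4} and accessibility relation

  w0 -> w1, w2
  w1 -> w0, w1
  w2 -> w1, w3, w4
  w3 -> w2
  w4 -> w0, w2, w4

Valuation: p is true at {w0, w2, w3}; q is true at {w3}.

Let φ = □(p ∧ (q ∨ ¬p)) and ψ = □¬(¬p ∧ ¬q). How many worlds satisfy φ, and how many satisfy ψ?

0 and 1

For □(p ∧ (q ∨ ¬p)):
w0: successors {w1, w2}; p ∧ (q ∨ ¬p) there: w1:F, w2:F. ✗
w1: successors {w0, w1}; p ∧ (q ∨ ¬p) there: w0:F, w1:F. ✗
w2: successors {w1, w3, w4}; p ∧ (q ∨ ¬p) there: w1:F, w3:T, w4:F. ✗
w3: successors {w2}; p ∧ (q ∨ ¬p) there: w2:F. ✗
w4: successors {w0, w2, w4}; p ∧ (q ∨ ¬p) there: w0:F, w2:F, w4:F. ✗
— 0 worlds.
For □¬(¬p ∧ ¬q):
w0: successors {w1, w2}; ¬(¬p ∧ ¬q) there: w1:F, w2:T. ✗
w1: successors {w0, w1}; ¬(¬p ∧ ¬q) there: w0:T, w1:F. ✗
w2: successors {w1, w3, w4}; ¬(¬p ∧ ¬q) there: w1:F, w3:T, w4:F. ✗
w3: successors {w2}; ¬(¬p ∧ ¬q) there: w2:T. ✓
w4: successors {w0, w2, w4}; ¬(¬p ∧ ¬q) there: w0:T, w2:T, w4:F. ✗
— 1 world.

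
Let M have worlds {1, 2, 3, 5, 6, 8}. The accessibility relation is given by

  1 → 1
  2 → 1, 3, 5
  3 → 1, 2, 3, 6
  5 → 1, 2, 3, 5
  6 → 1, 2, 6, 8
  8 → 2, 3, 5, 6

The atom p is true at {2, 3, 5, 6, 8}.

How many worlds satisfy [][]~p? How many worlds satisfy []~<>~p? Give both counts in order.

1 and 0

For [][]~p:
1: successors {1}; []~p there: 1:T. ✓
2: successors {1, 3, 5}; []~p there: 1:T, 3:F, 5:F. ✗
3: successors {1, 2, 3, 6}; []~p there: 1:T, 2:F, 3:F, 6:F. ✗
5: successors {1, 2, 3, 5}; []~p there: 1:T, 2:F, 3:F, 5:F. ✗
6: successors {1, 2, 6, 8}; []~p there: 1:T, 2:F, 6:F, 8:F. ✗
8: successors {2, 3, 5, 6}; []~p there: 2:F, 3:F, 5:F, 6:F. ✗
— 1 world.
For []~<>~p:
1: successors {1}; ~<>~p there: 1:F. ✗
2: successors {1, 3, 5}; ~<>~p there: 1:F, 3:F, 5:F. ✗
3: successors {1, 2, 3, 6}; ~<>~p there: 1:F, 2:F, 3:F, 6:F. ✗
5: successors {1, 2, 3, 5}; ~<>~p there: 1:F, 2:F, 3:F, 5:F. ✗
6: successors {1, 2, 6, 8}; ~<>~p there: 1:F, 2:F, 6:F, 8:T. ✗
8: successors {2, 3, 5, 6}; ~<>~p there: 2:F, 3:F, 5:F, 6:F. ✗
— 0 worlds.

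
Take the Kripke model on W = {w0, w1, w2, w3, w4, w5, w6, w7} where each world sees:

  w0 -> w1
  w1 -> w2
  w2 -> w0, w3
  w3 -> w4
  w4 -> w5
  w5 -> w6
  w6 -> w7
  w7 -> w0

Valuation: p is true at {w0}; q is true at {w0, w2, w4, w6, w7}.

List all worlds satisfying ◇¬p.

{w0, w1, w2, w3, w4, w5, w6}

w0: successors {w1}; ¬p there: w1:T. ✓
w1: successors {w2}; ¬p there: w2:T. ✓
w2: successors {w0, w3}; ¬p there: w0:F, w3:T. ✓
w3: successors {w4}; ¬p there: w4:T. ✓
w4: successors {w5}; ¬p there: w5:T. ✓
w5: successors {w6}; ¬p there: w6:T. ✓
w6: successors {w7}; ¬p there: w7:T. ✓
w7: successors {w0}; ¬p there: w0:F. ✗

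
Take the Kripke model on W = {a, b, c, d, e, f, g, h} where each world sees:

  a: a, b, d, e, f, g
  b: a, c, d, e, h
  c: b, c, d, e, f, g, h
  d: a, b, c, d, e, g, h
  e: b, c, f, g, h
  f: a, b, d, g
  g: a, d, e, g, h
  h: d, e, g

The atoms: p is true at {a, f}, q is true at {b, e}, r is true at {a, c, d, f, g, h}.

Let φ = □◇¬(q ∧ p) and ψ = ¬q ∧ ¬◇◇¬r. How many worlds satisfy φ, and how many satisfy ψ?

8 and 0

For □◇¬(q ∧ p):
a: successors {a, b, d, e, f, g}; ◇¬(q ∧ p) there: a:T, b:T, d:T, e:T, f:T, g:T. ✓
b: successors {a, c, d, e, h}; ◇¬(q ∧ p) there: a:T, c:T, d:T, e:T, h:T. ✓
c: successors {b, c, d, e, f, g, h}; ◇¬(q ∧ p) there: b:T, c:T, d:T, e:T, f:T, g:T, h:T. ✓
d: successors {a, b, c, d, e, g, h}; ◇¬(q ∧ p) there: a:T, b:T, c:T, d:T, e:T, g:T, h:T. ✓
e: successors {b, c, f, g, h}; ◇¬(q ∧ p) there: b:T, c:T, f:T, g:T, h:T. ✓
f: successors {a, b, d, g}; ◇¬(q ∧ p) there: a:T, b:T, d:T, g:T. ✓
g: successors {a, d, e, g, h}; ◇¬(q ∧ p) there: a:T, d:T, e:T, g:T, h:T. ✓
h: successors {d, e, g}; ◇¬(q ∧ p) there: d:T, e:T, g:T. ✓
— 8 worlds.
For ¬q ∧ ¬◇◇¬r:
a: ¬q is T, ¬◇◇¬r is F. ✗
b: ¬q is F, ¬◇◇¬r is F. ✗
c: ¬q is T, ¬◇◇¬r is F. ✗
d: ¬q is T, ¬◇◇¬r is F. ✗
e: ¬q is F, ¬◇◇¬r is F. ✗
f: ¬q is T, ¬◇◇¬r is F. ✗
g: ¬q is T, ¬◇◇¬r is F. ✗
h: ¬q is T, ¬◇◇¬r is F. ✗
— 0 worlds.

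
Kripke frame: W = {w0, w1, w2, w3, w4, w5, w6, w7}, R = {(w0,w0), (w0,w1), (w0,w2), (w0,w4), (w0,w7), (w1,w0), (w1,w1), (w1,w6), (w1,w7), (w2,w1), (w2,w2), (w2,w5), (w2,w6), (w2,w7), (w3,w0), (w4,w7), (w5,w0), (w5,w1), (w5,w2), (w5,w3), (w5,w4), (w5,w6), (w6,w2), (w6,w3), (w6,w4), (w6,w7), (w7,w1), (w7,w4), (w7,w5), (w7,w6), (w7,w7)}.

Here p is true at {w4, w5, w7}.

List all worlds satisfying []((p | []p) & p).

w0: successors {w0, w1, w2, w4, w7}; (p | []p) & p there: w0:F, w1:F, w2:F, w4:T, w7:T. ✗
w1: successors {w0, w1, w6, w7}; (p | []p) & p there: w0:F, w1:F, w6:F, w7:T. ✗
w2: successors {w1, w2, w5, w6, w7}; (p | []p) & p there: w1:F, w2:F, w5:T, w6:F, w7:T. ✗
w3: successors {w0}; (p | []p) & p there: w0:F. ✗
w4: successors {w7}; (p | []p) & p there: w7:T. ✓
w5: successors {w0, w1, w2, w3, w4, w6}; (p | []p) & p there: w0:F, w1:F, w2:F, w3:F, w4:T, w6:F. ✗
w6: successors {w2, w3, w4, w7}; (p | []p) & p there: w2:F, w3:F, w4:T, w7:T. ✗
w7: successors {w1, w4, w5, w6, w7}; (p | []p) & p there: w1:F, w4:T, w5:T, w6:F, w7:T. ✗

{w4}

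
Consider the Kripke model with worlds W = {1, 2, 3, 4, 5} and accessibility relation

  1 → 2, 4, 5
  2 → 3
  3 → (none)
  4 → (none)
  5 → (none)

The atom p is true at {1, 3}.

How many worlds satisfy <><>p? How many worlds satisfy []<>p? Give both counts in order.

1 and 3

For <><>p:
1: successors {2, 4, 5}; <>p there: 2:T, 4:F, 5:F. ✓
2: successors {3}; <>p there: 3:F. ✗
3: no successors, so <><>p fails. ✗
4: no successors, so <><>p fails. ✗
5: no successors, so <><>p fails. ✗
— 1 world.
For []<>p:
1: successors {2, 4, 5}; <>p there: 2:T, 4:F, 5:F. ✗
2: successors {3}; <>p there: 3:F. ✗
3: no successors, so []<>p holds vacuously. ✓
4: no successors, so []<>p holds vacuously. ✓
5: no successors, so []<>p holds vacuously. ✓
— 3 worlds.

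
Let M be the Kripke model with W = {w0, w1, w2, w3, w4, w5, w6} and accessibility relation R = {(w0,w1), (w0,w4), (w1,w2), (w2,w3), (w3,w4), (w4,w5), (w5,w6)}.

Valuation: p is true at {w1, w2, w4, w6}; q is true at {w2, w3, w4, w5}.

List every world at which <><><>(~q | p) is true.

{w0, w1, w3}

w0: successors {w1, w4}; <><>(~q | p) there: w1:F, w4:T. ✓
w1: successors {w2}; <><>(~q | p) there: w2:T. ✓
w2: successors {w3}; <><>(~q | p) there: w3:F. ✗
w3: successors {w4}; <><>(~q | p) there: w4:T. ✓
w4: successors {w5}; <><>(~q | p) there: w5:F. ✗
w5: successors {w6}; <><>(~q | p) there: w6:F. ✗
w6: no successors, so <><><>(~q | p) fails. ✗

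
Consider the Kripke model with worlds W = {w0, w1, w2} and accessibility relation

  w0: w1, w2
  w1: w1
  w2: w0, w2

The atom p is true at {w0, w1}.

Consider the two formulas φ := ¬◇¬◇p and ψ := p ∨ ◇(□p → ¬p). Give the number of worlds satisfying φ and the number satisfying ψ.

3 and 3

For ¬◇¬◇p:
w0: ◇¬◇p is F. ✓
w1: ◇¬◇p is F. ✓
w2: ◇¬◇p is F. ✓
— 3 worlds.
For p ∨ ◇(□p → ¬p):
w0: p is T, ◇(□p → ¬p) is T. ✓
w1: p is T, ◇(□p → ¬p) is F. ✓
w2: p is F, ◇(□p → ¬p) is T. ✓
— 3 worlds.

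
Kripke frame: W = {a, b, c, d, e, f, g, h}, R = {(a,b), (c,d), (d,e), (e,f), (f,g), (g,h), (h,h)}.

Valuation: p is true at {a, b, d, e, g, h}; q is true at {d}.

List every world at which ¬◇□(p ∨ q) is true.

{b, d}

a: ◇□(p ∨ q) is T. ✗
b: ◇□(p ∨ q) is F. ✓
c: ◇□(p ∨ q) is T. ✗
d: ◇□(p ∨ q) is F. ✓
e: ◇□(p ∨ q) is T. ✗
f: ◇□(p ∨ q) is T. ✗
g: ◇□(p ∨ q) is T. ✗
h: ◇□(p ∨ q) is T. ✗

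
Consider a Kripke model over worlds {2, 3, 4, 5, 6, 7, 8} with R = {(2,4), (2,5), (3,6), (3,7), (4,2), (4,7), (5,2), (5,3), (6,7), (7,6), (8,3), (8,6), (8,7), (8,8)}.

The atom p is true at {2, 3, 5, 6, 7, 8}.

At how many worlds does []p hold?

6

2: successors {4, 5}; p there: 4:F, 5:T. ✗
3: successors {6, 7}; p there: 6:T, 7:T. ✓
4: successors {2, 7}; p there: 2:T, 7:T. ✓
5: successors {2, 3}; p there: 2:T, 3:T. ✓
6: successors {7}; p there: 7:T. ✓
7: successors {6}; p there: 6:T. ✓
8: successors {3, 6, 7, 8}; p there: 3:T, 6:T, 7:T, 8:T. ✓
Satisfying worlds: {3, 4, 5, 6, 7, 8}.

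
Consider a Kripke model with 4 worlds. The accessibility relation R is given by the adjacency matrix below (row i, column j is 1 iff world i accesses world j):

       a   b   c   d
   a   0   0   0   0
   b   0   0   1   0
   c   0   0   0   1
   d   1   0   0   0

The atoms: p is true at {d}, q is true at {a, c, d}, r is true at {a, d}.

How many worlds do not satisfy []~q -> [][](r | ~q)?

a: []~q is T, [][](r | ~q) is T. ✓
b: []~q is F, [][](r | ~q) is T. ✓
c: []~q is F, [][](r | ~q) is T. ✓
d: []~q is F, [][](r | ~q) is T. ✓
Satisfying worlds: {a, b, c, d}.
So []~q -> [][](r | ~q) fails at the other 0 worlds.

0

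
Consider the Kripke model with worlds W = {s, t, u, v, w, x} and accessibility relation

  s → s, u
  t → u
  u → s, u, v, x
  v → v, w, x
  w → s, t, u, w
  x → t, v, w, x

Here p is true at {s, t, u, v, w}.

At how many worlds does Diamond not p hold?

s: successors {s, u}; not p there: s:F, u:F. ✗
t: successors {u}; not p there: u:F. ✗
u: successors {s, u, v, x}; not p there: s:F, u:F, v:F, x:T. ✓
v: successors {v, w, x}; not p there: v:F, w:F, x:T. ✓
w: successors {s, t, u, w}; not p there: s:F, t:F, u:F, w:F. ✗
x: successors {t, v, w, x}; not p there: t:F, v:F, w:F, x:T. ✓
Satisfying worlds: {u, v, x}.

3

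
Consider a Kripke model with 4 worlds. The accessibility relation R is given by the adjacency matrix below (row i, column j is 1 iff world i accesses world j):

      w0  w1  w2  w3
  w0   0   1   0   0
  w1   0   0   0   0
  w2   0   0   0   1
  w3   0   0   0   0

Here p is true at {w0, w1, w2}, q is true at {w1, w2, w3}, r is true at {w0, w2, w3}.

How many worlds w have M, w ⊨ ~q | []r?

4

w0: ~q is T, []r is F. ✓
w1: ~q is F, []r is T. ✓
w2: ~q is F, []r is T. ✓
w3: ~q is F, []r is T. ✓
Satisfying worlds: {w0, w1, w2, w3}.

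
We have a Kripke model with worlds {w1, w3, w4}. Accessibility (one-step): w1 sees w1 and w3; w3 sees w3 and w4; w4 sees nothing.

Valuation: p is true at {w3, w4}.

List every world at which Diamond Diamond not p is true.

{w1}

w1: successors {w1, w3}; Diamond not p there: w1:T, w3:F. ✓
w3: successors {w3, w4}; Diamond not p there: w3:F, w4:F. ✗
w4: no successors, so Diamond Diamond not p fails. ✗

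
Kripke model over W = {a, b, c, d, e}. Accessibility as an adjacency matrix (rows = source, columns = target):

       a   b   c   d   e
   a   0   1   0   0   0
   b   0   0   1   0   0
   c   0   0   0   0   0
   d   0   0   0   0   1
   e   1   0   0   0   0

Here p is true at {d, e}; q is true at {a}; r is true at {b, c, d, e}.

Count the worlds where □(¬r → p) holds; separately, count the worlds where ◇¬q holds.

4 and 3

For □(¬r → p):
a: successors {b}; ¬r → p there: b:T. ✓
b: successors {c}; ¬r → p there: c:T. ✓
c: no successors, so □(¬r → p) holds vacuously. ✓
d: successors {e}; ¬r → p there: e:T. ✓
e: successors {a}; ¬r → p there: a:F. ✗
— 4 worlds.
For ◇¬q:
a: successors {b}; ¬q there: b:T. ✓
b: successors {c}; ¬q there: c:T. ✓
c: no successors, so ◇¬q fails. ✗
d: successors {e}; ¬q there: e:T. ✓
e: successors {a}; ¬q there: a:F. ✗
— 3 worlds.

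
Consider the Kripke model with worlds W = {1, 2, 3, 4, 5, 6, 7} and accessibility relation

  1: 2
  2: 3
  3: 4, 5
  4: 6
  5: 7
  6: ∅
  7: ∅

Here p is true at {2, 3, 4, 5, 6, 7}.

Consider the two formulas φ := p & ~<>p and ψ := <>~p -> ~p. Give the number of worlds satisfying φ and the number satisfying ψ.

For p & ~<>p:
1: p is F, ~<>p is F. ✗
2: p is T, ~<>p is F. ✗
3: p is T, ~<>p is F. ✗
4: p is T, ~<>p is F. ✗
5: p is T, ~<>p is F. ✗
6: p is T, ~<>p is T. ✓
7: p is T, ~<>p is T. ✓
— 2 worlds.
For <>~p -> ~p:
1: <>~p is F, ~p is T. ✓
2: <>~p is F, ~p is F. ✓
3: <>~p is F, ~p is F. ✓
4: <>~p is F, ~p is F. ✓
5: <>~p is F, ~p is F. ✓
6: <>~p is F, ~p is F. ✓
7: <>~p is F, ~p is F. ✓
— 7 worlds.

2 and 7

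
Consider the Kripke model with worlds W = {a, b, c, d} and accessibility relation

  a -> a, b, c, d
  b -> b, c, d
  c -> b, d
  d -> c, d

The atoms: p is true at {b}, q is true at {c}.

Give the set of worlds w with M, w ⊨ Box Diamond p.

∅

a: successors {a, b, c, d}; Diamond p there: a:T, b:T, c:T, d:F. ✗
b: successors {b, c, d}; Diamond p there: b:T, c:T, d:F. ✗
c: successors {b, d}; Diamond p there: b:T, d:F. ✗
d: successors {c, d}; Diamond p there: c:T, d:F. ✗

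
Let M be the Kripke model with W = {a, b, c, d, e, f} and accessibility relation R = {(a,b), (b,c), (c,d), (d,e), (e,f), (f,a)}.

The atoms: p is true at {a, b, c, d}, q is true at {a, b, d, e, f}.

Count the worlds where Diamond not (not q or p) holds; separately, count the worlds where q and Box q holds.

2 and 4

For Diamond not (not q or p):
a: successors {b}; not (not q or p) there: b:F. ✗
b: successors {c}; not (not q or p) there: c:F. ✗
c: successors {d}; not (not q or p) there: d:F. ✗
d: successors {e}; not (not q or p) there: e:T. ✓
e: successors {f}; not (not q or p) there: f:T. ✓
f: successors {a}; not (not q or p) there: a:F. ✗
— 2 worlds.
For q and Box q:
a: q is T, Box q is T. ✓
b: q is T, Box q is F. ✗
c: q is F, Box q is T. ✗
d: q is T, Box q is T. ✓
e: q is T, Box q is T. ✓
f: q is T, Box q is T. ✓
— 4 worlds.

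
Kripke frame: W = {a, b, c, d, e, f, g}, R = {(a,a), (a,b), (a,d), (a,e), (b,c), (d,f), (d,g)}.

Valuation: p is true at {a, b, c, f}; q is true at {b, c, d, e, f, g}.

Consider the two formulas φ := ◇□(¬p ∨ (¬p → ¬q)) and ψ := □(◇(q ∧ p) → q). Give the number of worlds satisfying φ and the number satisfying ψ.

3 and 6

For ◇□(¬p ∨ (¬p → ¬q)):
a: successors {a, b, d, e}; □(¬p ∨ (¬p → ¬q)) there: a:T, b:T, d:T, e:T. ✓
b: successors {c}; □(¬p ∨ (¬p → ¬q)) there: c:T. ✓
c: no successors, so ◇□(¬p ∨ (¬p → ¬q)) fails. ✗
d: successors {f, g}; □(¬p ∨ (¬p → ¬q)) there: f:T, g:T. ✓
e: no successors, so ◇□(¬p ∨ (¬p → ¬q)) fails. ✗
f: no successors, so ◇□(¬p ∨ (¬p → ¬q)) fails. ✗
g: no successors, so ◇□(¬p ∨ (¬p → ¬q)) fails. ✗
— 3 worlds.
For □(◇(q ∧ p) → q):
a: successors {a, b, d, e}; ◇(q ∧ p) → q there: a:F, b:T, d:T, e:T. ✗
b: successors {c}; ◇(q ∧ p) → q there: c:T. ✓
c: no successors, so □(◇(q ∧ p) → q) holds vacuously. ✓
d: successors {f, g}; ◇(q ∧ p) → q there: f:T, g:T. ✓
e: no successors, so □(◇(q ∧ p) → q) holds vacuously. ✓
f: no successors, so □(◇(q ∧ p) → q) holds vacuously. ✓
g: no successors, so □(◇(q ∧ p) → q) holds vacuously. ✓
— 6 worlds.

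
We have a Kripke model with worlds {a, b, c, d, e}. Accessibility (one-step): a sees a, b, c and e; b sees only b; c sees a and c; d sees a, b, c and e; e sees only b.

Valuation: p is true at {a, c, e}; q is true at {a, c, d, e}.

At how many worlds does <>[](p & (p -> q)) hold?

3

a: successors {a, b, c, e}; [](p & (p -> q)) there: a:F, b:F, c:T, e:F. ✓
b: successors {b}; [](p & (p -> q)) there: b:F. ✗
c: successors {a, c}; [](p & (p -> q)) there: a:F, c:T. ✓
d: successors {a, b, c, e}; [](p & (p -> q)) there: a:F, b:F, c:T, e:F. ✓
e: successors {b}; [](p & (p -> q)) there: b:F. ✗
Satisfying worlds: {a, c, d}.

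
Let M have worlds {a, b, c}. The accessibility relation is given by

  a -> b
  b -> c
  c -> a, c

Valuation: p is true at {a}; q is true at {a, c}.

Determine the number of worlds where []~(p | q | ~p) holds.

a: successors {b}; ~(p | q | ~p) there: b:F. ✗
b: successors {c}; ~(p | q | ~p) there: c:F. ✗
c: successors {a, c}; ~(p | q | ~p) there: a:F, c:F. ✗
Satisfying worlds: ∅.

0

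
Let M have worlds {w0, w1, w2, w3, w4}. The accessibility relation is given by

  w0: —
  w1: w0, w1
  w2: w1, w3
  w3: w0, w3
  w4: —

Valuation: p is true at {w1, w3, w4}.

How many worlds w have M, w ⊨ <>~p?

2

w0: no successors, so <>~p fails. ✗
w1: successors {w0, w1}; ~p there: w0:T, w1:F. ✓
w2: successors {w1, w3}; ~p there: w1:F, w3:F. ✗
w3: successors {w0, w3}; ~p there: w0:T, w3:F. ✓
w4: no successors, so <>~p fails. ✗
Satisfying worlds: {w1, w3}.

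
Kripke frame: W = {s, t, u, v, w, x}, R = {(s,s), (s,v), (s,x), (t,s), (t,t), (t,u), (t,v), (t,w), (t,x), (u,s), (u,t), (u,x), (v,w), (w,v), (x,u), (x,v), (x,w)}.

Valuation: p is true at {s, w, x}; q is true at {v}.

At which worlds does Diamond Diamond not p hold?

{s, t, u, v, x}

s: successors {s, v, x}; Diamond not p there: s:T, v:F, x:T. ✓
t: successors {s, t, u, v, w, x}; Diamond not p there: s:T, t:T, u:T, v:F, w:T, x:T. ✓
u: successors {s, t, x}; Diamond not p there: s:T, t:T, x:T. ✓
v: successors {w}; Diamond not p there: w:T. ✓
w: successors {v}; Diamond not p there: v:F. ✗
x: successors {u, v, w}; Diamond not p there: u:T, v:F, w:T. ✓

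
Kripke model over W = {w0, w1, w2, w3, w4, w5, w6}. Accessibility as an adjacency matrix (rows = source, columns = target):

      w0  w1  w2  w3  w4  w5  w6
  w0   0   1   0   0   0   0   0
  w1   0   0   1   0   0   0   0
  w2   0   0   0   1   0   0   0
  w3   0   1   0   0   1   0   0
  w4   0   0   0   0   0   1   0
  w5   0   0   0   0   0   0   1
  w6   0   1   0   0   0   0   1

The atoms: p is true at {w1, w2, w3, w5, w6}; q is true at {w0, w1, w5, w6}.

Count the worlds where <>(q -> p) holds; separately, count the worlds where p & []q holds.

7 and 2

For <>(q -> p):
w0: successors {w1}; q -> p there: w1:T. ✓
w1: successors {w2}; q -> p there: w2:T. ✓
w2: successors {w3}; q -> p there: w3:T. ✓
w3: successors {w1, w4}; q -> p there: w1:T, w4:T. ✓
w4: successors {w5}; q -> p there: w5:T. ✓
w5: successors {w6}; q -> p there: w6:T. ✓
w6: successors {w1, w6}; q -> p there: w1:T, w6:T. ✓
— 7 worlds.
For p & []q:
w0: p is F, []q is T. ✗
w1: p is T, []q is F. ✗
w2: p is T, []q is F. ✗
w3: p is T, []q is F. ✗
w4: p is F, []q is T. ✗
w5: p is T, []q is T. ✓
w6: p is T, []q is T. ✓
— 2 worlds.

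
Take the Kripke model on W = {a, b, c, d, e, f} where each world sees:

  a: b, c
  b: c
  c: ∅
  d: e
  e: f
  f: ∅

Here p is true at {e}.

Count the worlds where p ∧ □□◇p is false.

a: p is F, □□◇p is F. ✗
b: p is F, □□◇p is T. ✗
c: p is F, □□◇p is T. ✗
d: p is F, □□◇p is F. ✗
e: p is T, □□◇p is T. ✓
f: p is F, □□◇p is T. ✗
Satisfying worlds: {e}.
So p ∧ □□◇p fails at the other 5 worlds.

5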